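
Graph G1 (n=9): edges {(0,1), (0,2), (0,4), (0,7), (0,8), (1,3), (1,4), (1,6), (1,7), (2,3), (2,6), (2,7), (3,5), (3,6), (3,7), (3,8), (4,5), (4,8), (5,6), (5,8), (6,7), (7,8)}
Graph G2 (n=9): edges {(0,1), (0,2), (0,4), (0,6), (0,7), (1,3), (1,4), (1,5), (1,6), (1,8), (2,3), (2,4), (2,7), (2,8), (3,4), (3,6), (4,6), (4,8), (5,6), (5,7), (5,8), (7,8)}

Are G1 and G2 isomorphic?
Yes, isomorphic

The graphs are isomorphic.
One valid mapping φ: V(G1) → V(G2): 0→2, 1→0, 2→3, 3→1, 4→7, 5→5, 6→6, 7→4, 8→8

Verify φ preserves adjacency — for each edge of G1, its image is an edge of G2:
  (0,1) → (φ(0),φ(1)) = (0,2) ∈ E(G2) ✓
  (0,2) → (φ(0),φ(2)) = (2,3) ∈ E(G2) ✓
  (0,4) → (φ(0),φ(4)) = (2,7) ∈ E(G2) ✓
  (0,7) → (φ(0),φ(7)) = (2,4) ∈ E(G2) ✓
  (0,8) → (φ(0),φ(8)) = (2,8) ∈ E(G2) ✓
  (1,3) → (φ(1),φ(3)) = (0,1) ∈ E(G2) ✓
  (1,4) → (φ(1),φ(4)) = (0,7) ∈ E(G2) ✓
  (1,6) → (φ(1),φ(6)) = (0,6) ∈ E(G2) ✓
  (1,7) → (φ(1),φ(7)) = (0,4) ∈ E(G2) ✓
  (2,3) → (φ(2),φ(3)) = (1,3) ∈ E(G2) ✓
  (2,6) → (φ(2),φ(6)) = (3,6) ∈ E(G2) ✓
  (2,7) → (φ(2),φ(7)) = (3,4) ∈ E(G2) ✓
  (3,5) → (φ(3),φ(5)) = (1,5) ∈ E(G2) ✓
  (3,6) → (φ(3),φ(6)) = (1,6) ∈ E(G2) ✓
  (3,7) → (φ(3),φ(7)) = (1,4) ∈ E(G2) ✓
  (3,8) → (φ(3),φ(8)) = (1,8) ∈ E(G2) ✓
  (4,5) → (φ(4),φ(5)) = (5,7) ∈ E(G2) ✓
  (4,8) → (φ(4),φ(8)) = (7,8) ∈ E(G2) ✓
  (5,6) → (φ(5),φ(6)) = (5,6) ∈ E(G2) ✓
  (5,8) → (φ(5),φ(8)) = (5,8) ∈ E(G2) ✓
  (6,7) → (φ(6),φ(7)) = (4,6) ∈ E(G2) ✓
  (7,8) → (φ(7),φ(8)) = (4,8) ∈ E(G2) ✓
All 22 edges of G1 map to edges of G2, and |E(G1)| = |E(G2)| = 22, so φ is a bijection on edges as well as vertices. Hence G1 ≅ G2.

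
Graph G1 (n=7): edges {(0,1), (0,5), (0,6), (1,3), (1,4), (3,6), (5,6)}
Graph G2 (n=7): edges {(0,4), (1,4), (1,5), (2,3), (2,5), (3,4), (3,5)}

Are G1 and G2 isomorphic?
Yes, isomorphic

The graphs are isomorphic.
One valid mapping φ: V(G1) → V(G2): 0→3, 1→4, 2→6, 3→1, 4→0, 5→2, 6→5

Verify φ preserves adjacency — for each edge of G1, its image is an edge of G2:
  (0,1) → (φ(0),φ(1)) = (3,4) ∈ E(G2) ✓
  (0,5) → (φ(0),φ(5)) = (2,3) ∈ E(G2) ✓
  (0,6) → (φ(0),φ(6)) = (3,5) ∈ E(G2) ✓
  (1,3) → (φ(1),φ(3)) = (1,4) ∈ E(G2) ✓
  (1,4) → (φ(1),φ(4)) = (0,4) ∈ E(G2) ✓
  (3,6) → (φ(3),φ(6)) = (1,5) ∈ E(G2) ✓
  (5,6) → (φ(5),φ(6)) = (2,5) ∈ E(G2) ✓
All 7 edges of G1 map to edges of G2, and |E(G1)| = |E(G2)| = 7, so φ is a bijection on edges as well as vertices. Hence G1 ≅ G2.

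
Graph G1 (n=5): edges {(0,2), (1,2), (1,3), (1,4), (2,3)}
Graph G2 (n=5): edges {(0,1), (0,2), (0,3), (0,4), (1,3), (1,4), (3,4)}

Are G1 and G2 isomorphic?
No, not isomorphic

The graphs are NOT isomorphic.

Counting triangles (3-cliques): G1 has 1, G2 has 4.
Triangle count is an isomorphism invariant, so differing triangle counts rule out isomorphism.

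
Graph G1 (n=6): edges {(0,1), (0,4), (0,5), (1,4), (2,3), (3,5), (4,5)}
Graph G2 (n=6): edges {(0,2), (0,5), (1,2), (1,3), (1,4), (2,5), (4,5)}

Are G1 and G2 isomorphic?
No, not isomorphic

The graphs are NOT isomorphic.

Counting triangles (3-cliques): G1 has 2, G2 has 1.
Triangle count is an isomorphism invariant, so differing triangle counts rule out isomorphism.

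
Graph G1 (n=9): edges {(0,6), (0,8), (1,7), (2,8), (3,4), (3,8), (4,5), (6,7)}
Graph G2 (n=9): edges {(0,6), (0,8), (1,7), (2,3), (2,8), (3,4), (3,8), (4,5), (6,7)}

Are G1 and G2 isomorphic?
No, not isomorphic

The graphs are NOT isomorphic.

Counting edges: G1 has 8 edge(s); G2 has 9 edge(s).
Edge count is an isomorphism invariant (a bijection on vertices induces a bijection on edges), so differing edge counts rule out isomorphism.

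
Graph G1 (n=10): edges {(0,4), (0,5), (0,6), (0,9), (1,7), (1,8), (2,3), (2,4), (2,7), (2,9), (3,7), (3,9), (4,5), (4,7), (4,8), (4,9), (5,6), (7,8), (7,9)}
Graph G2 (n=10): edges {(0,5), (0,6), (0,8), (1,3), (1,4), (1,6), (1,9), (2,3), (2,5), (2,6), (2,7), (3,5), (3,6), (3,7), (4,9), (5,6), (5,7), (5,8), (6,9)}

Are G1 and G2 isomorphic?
Yes, isomorphic

The graphs are isomorphic.
One valid mapping φ: V(G1) → V(G2): 0→1, 1→8, 2→2, 3→7, 4→6, 5→9, 6→4, 7→5, 8→0, 9→3

Verify φ preserves adjacency — for each edge of G1, its image is an edge of G2:
  (0,4) → (φ(0),φ(4)) = (1,6) ∈ E(G2) ✓
  (0,5) → (φ(0),φ(5)) = (1,9) ∈ E(G2) ✓
  (0,6) → (φ(0),φ(6)) = (1,4) ∈ E(G2) ✓
  (0,9) → (φ(0),φ(9)) = (1,3) ∈ E(G2) ✓
  (1,7) → (φ(1),φ(7)) = (5,8) ∈ E(G2) ✓
  (1,8) → (φ(1),φ(8)) = (0,8) ∈ E(G2) ✓
  (2,3) → (φ(2),φ(3)) = (2,7) ∈ E(G2) ✓
  (2,4) → (φ(2),φ(4)) = (2,6) ∈ E(G2) ✓
  (2,7) → (φ(2),φ(7)) = (2,5) ∈ E(G2) ✓
  (2,9) → (φ(2),φ(9)) = (2,3) ∈ E(G2) ✓
  (3,7) → (φ(3),φ(7)) = (5,7) ∈ E(G2) ✓
  (3,9) → (φ(3),φ(9)) = (3,7) ∈ E(G2) ✓
  (4,5) → (φ(4),φ(5)) = (6,9) ∈ E(G2) ✓
  (4,7) → (φ(4),φ(7)) = (5,6) ∈ E(G2) ✓
  (4,8) → (φ(4),φ(8)) = (0,6) ∈ E(G2) ✓
  (4,9) → (φ(4),φ(9)) = (3,6) ∈ E(G2) ✓
  (5,6) → (φ(5),φ(6)) = (4,9) ∈ E(G2) ✓
  (7,8) → (φ(7),φ(8)) = (0,5) ∈ E(G2) ✓
  (7,9) → (φ(7),φ(9)) = (3,5) ∈ E(G2) ✓
All 19 edges of G1 map to edges of G2, and |E(G1)| = |E(G2)| = 19, so φ is a bijection on edges as well as vertices. Hence G1 ≅ G2.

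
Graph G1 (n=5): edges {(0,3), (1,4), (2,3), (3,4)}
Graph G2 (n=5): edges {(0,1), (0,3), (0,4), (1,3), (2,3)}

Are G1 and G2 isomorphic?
No, not isomorphic

The graphs are NOT isomorphic.

Counting triangles (3-cliques): G1 has 0, G2 has 1.
Triangle count is an isomorphism invariant, so differing triangle counts rule out isomorphism.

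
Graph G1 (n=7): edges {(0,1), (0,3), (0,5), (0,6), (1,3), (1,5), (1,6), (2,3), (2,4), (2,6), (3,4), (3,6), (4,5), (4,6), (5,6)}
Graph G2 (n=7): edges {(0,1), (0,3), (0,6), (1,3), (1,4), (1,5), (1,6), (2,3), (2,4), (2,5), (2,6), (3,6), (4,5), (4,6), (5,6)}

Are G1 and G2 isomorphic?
Yes, isomorphic

The graphs are isomorphic.
One valid mapping φ: V(G1) → V(G2): 0→4, 1→5, 2→0, 3→1, 4→3, 5→2, 6→6

Verify φ preserves adjacency — for each edge of G1, its image is an edge of G2:
  (0,1) → (φ(0),φ(1)) = (4,5) ∈ E(G2) ✓
  (0,3) → (φ(0),φ(3)) = (1,4) ∈ E(G2) ✓
  (0,5) → (φ(0),φ(5)) = (2,4) ∈ E(G2) ✓
  (0,6) → (φ(0),φ(6)) = (4,6) ∈ E(G2) ✓
  (1,3) → (φ(1),φ(3)) = (1,5) ∈ E(G2) ✓
  (1,5) → (φ(1),φ(5)) = (2,5) ∈ E(G2) ✓
  (1,6) → (φ(1),φ(6)) = (5,6) ∈ E(G2) ✓
  (2,3) → (φ(2),φ(3)) = (0,1) ∈ E(G2) ✓
  (2,4) → (φ(2),φ(4)) = (0,3) ∈ E(G2) ✓
  (2,6) → (φ(2),φ(6)) = (0,6) ∈ E(G2) ✓
  (3,4) → (φ(3),φ(4)) = (1,3) ∈ E(G2) ✓
  (3,6) → (φ(3),φ(6)) = (1,6) ∈ E(G2) ✓
  (4,5) → (φ(4),φ(5)) = (2,3) ∈ E(G2) ✓
  (4,6) → (φ(4),φ(6)) = (3,6) ∈ E(G2) ✓
  (5,6) → (φ(5),φ(6)) = (2,6) ∈ E(G2) ✓
All 15 edges of G1 map to edges of G2, and |E(G1)| = |E(G2)| = 15, so φ is a bijection on edges as well as vertices. Hence G1 ≅ G2.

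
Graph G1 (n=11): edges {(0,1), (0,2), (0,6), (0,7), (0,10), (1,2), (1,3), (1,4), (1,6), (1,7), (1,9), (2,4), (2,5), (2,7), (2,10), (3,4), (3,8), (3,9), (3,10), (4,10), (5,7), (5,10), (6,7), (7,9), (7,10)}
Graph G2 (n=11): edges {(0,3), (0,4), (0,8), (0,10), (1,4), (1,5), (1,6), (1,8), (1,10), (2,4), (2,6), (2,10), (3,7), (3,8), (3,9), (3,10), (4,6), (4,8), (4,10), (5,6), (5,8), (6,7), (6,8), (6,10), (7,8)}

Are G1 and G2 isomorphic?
Yes, isomorphic

The graphs are isomorphic.
One valid mapping φ: V(G1) → V(G2): 0→1, 1→8, 2→4, 3→3, 4→0, 5→2, 6→5, 7→6, 8→9, 9→7, 10→10

Verify φ preserves adjacency — for each edge of G1, its image is an edge of G2:
  (0,1) → (φ(0),φ(1)) = (1,8) ∈ E(G2) ✓
  (0,2) → (φ(0),φ(2)) = (1,4) ∈ E(G2) ✓
  (0,6) → (φ(0),φ(6)) = (1,5) ∈ E(G2) ✓
  (0,7) → (φ(0),φ(7)) = (1,6) ∈ E(G2) ✓
  (0,10) → (φ(0),φ(10)) = (1,10) ∈ E(G2) ✓
  (1,2) → (φ(1),φ(2)) = (4,8) ∈ E(G2) ✓
  (1,3) → (φ(1),φ(3)) = (3,8) ∈ E(G2) ✓
  (1,4) → (φ(1),φ(4)) = (0,8) ∈ E(G2) ✓
  (1,6) → (φ(1),φ(6)) = (5,8) ∈ E(G2) ✓
  (1,7) → (φ(1),φ(7)) = (6,8) ∈ E(G2) ✓
  (1,9) → (φ(1),φ(9)) = (7,8) ∈ E(G2) ✓
  (2,4) → (φ(2),φ(4)) = (0,4) ∈ E(G2) ✓
  (2,5) → (φ(2),φ(5)) = (2,4) ∈ E(G2) ✓
  (2,7) → (φ(2),φ(7)) = (4,6) ∈ E(G2) ✓
  (2,10) → (φ(2),φ(10)) = (4,10) ∈ E(G2) ✓
  (3,4) → (φ(3),φ(4)) = (0,3) ∈ E(G2) ✓
  (3,8) → (φ(3),φ(8)) = (3,9) ∈ E(G2) ✓
  (3,9) → (φ(3),φ(9)) = (3,7) ∈ E(G2) ✓
  (3,10) → (φ(3),φ(10)) = (3,10) ∈ E(G2) ✓
  (4,10) → (φ(4),φ(10)) = (0,10) ∈ E(G2) ✓
  (5,7) → (φ(5),φ(7)) = (2,6) ∈ E(G2) ✓
  (5,10) → (φ(5),φ(10)) = (2,10) ∈ E(G2) ✓
  (6,7) → (φ(6),φ(7)) = (5,6) ∈ E(G2) ✓
  (7,9) → (φ(7),φ(9)) = (6,7) ∈ E(G2) ✓
  (7,10) → (φ(7),φ(10)) = (6,10) ∈ E(G2) ✓
All 25 edges of G1 map to edges of G2, and |E(G1)| = |E(G2)| = 25, so φ is a bijection on edges as well as vertices. Hence G1 ≅ G2.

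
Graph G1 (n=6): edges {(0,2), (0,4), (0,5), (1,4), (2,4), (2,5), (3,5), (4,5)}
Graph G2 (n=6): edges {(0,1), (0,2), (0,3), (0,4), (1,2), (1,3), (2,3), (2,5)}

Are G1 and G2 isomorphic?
Yes, isomorphic

The graphs are isomorphic.
One valid mapping φ: V(G1) → V(G2): 0→1, 1→4, 2→3, 3→5, 4→0, 5→2

Verify φ preserves adjacency — for each edge of G1, its image is an edge of G2:
  (0,2) → (φ(0),φ(2)) = (1,3) ∈ E(G2) ✓
  (0,4) → (φ(0),φ(4)) = (0,1) ∈ E(G2) ✓
  (0,5) → (φ(0),φ(5)) = (1,2) ∈ E(G2) ✓
  (1,4) → (φ(1),φ(4)) = (0,4) ∈ E(G2) ✓
  (2,4) → (φ(2),φ(4)) = (0,3) ∈ E(G2) ✓
  (2,5) → (φ(2),φ(5)) = (2,3) ∈ E(G2) ✓
  (3,5) → (φ(3),φ(5)) = (2,5) ∈ E(G2) ✓
  (4,5) → (φ(4),φ(5)) = (0,2) ∈ E(G2) ✓
All 8 edges of G1 map to edges of G2, and |E(G1)| = |E(G2)| = 8, so φ is a bijection on edges as well as vertices. Hence G1 ≅ G2.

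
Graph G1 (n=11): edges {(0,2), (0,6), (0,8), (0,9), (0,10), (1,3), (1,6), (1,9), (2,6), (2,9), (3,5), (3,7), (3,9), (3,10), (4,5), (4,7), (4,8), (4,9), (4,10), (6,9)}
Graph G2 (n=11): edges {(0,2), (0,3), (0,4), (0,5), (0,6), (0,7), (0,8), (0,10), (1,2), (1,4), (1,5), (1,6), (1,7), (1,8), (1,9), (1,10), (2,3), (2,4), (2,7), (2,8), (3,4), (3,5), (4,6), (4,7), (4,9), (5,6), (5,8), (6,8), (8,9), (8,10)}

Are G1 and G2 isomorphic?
No, not isomorphic

The graphs are NOT isomorphic.

Degrees in G1: deg(0)=5, deg(1)=3, deg(2)=3, deg(3)=5, deg(4)=5, deg(5)=2, deg(6)=4, deg(7)=2, deg(8)=2, deg(9)=6, deg(10)=3.
Sorted degree sequence of G1: [6, 5, 5, 5, 4, 3, 3, 3, 2, 2, 2].
Degrees in G2: deg(0)=8, deg(1)=8, deg(2)=6, deg(3)=4, deg(4)=7, deg(5)=5, deg(6)=5, deg(7)=4, deg(8)=7, deg(9)=3, deg(10)=3.
Sorted degree sequence of G2: [8, 8, 7, 7, 6, 5, 5, 4, 4, 3, 3].
The (sorted) degree sequence is an isomorphism invariant, so since G1 and G2 have different degree sequences they cannot be isomorphic.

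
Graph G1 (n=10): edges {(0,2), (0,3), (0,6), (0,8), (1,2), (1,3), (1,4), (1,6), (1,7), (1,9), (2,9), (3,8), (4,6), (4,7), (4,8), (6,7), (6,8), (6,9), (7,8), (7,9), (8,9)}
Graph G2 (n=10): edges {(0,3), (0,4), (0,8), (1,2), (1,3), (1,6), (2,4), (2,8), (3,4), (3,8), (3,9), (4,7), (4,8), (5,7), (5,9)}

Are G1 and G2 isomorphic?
No, not isomorphic

The graphs are NOT isomorphic.

Degrees in G1: deg(0)=4, deg(1)=6, deg(2)=3, deg(3)=3, deg(4)=4, deg(5)=0, deg(6)=6, deg(7)=5, deg(8)=6, deg(9)=5.
Sorted degree sequence of G1: [6, 6, 6, 5, 5, 4, 4, 3, 3, 0].
Degrees in G2: deg(0)=3, deg(1)=3, deg(2)=3, deg(3)=5, deg(4)=5, deg(5)=2, deg(6)=1, deg(7)=2, deg(8)=4, deg(9)=2.
Sorted degree sequence of G2: [5, 5, 4, 3, 3, 3, 2, 2, 2, 1].
The (sorted) degree sequence is an isomorphism invariant, so since G1 and G2 have different degree sequences they cannot be isomorphic.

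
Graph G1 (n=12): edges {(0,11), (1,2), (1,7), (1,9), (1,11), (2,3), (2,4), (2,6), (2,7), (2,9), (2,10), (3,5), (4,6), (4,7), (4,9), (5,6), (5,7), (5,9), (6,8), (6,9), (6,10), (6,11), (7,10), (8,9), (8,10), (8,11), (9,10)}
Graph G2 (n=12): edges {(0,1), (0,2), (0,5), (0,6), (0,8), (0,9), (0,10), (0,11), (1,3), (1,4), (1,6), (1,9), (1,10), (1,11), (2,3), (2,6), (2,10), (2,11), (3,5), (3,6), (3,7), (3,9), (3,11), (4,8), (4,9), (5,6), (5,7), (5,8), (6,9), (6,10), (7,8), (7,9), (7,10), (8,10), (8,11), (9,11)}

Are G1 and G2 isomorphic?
No, not isomorphic

The graphs are NOT isomorphic.

Counting triangles (3-cliques): G1 has 16, G2 has 31.
Triangle count is an isomorphism invariant, so differing triangle counts rule out isomorphism.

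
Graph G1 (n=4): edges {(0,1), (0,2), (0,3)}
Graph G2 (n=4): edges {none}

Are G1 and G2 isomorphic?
No, not isomorphic

The graphs are NOT isomorphic.

Connected components of G1: 1 component(s) with vertex sets [[0, 1, 2, 3]], sizes [4].
Connected components of G2: 4 component(s) with vertex sets [[0], [1], [2], [3]], sizes [1, 1, 1, 1].
The number of connected components (and the multiset of component sizes) is an isomorphism invariant — an isomorphism maps each component of G1 bijectively onto a component of G2. Since G1 has 1 component(s) and G2 has 4, they cannot be isomorphic.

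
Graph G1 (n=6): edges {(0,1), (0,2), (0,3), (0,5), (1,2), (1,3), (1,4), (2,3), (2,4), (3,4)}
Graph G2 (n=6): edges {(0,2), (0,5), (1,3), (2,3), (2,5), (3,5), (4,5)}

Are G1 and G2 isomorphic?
No, not isomorphic

The graphs are NOT isomorphic.

Counting triangles (3-cliques): G1 has 7, G2 has 2.
Triangle count is an isomorphism invariant, so differing triangle counts rule out isomorphism.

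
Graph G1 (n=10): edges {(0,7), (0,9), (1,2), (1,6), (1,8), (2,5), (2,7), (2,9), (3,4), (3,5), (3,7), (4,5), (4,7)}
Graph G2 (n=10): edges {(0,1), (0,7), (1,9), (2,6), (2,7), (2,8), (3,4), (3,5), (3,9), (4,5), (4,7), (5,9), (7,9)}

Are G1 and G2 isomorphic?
Yes, isomorphic

The graphs are isomorphic.
One valid mapping φ: V(G1) → V(G2): 0→1, 1→2, 2→7, 3→3, 4→5, 5→4, 6→6, 7→9, 8→8, 9→0

Verify φ preserves adjacency — for each edge of G1, its image is an edge of G2:
  (0,7) → (φ(0),φ(7)) = (1,9) ∈ E(G2) ✓
  (0,9) → (φ(0),φ(9)) = (0,1) ∈ E(G2) ✓
  (1,2) → (φ(1),φ(2)) = (2,7) ∈ E(G2) ✓
  (1,6) → (φ(1),φ(6)) = (2,6) ∈ E(G2) ✓
  (1,8) → (φ(1),φ(8)) = (2,8) ∈ E(G2) ✓
  (2,5) → (φ(2),φ(5)) = (4,7) ∈ E(G2) ✓
  (2,7) → (φ(2),φ(7)) = (7,9) ∈ E(G2) ✓
  (2,9) → (φ(2),φ(9)) = (0,7) ∈ E(G2) ✓
  (3,4) → (φ(3),φ(4)) = (3,5) ∈ E(G2) ✓
  (3,5) → (φ(3),φ(5)) = (3,4) ∈ E(G2) ✓
  (3,7) → (φ(3),φ(7)) = (3,9) ∈ E(G2) ✓
  (4,5) → (φ(4),φ(5)) = (4,5) ∈ E(G2) ✓
  (4,7) → (φ(4),φ(7)) = (5,9) ∈ E(G2) ✓
All 13 edges of G1 map to edges of G2, and |E(G1)| = |E(G2)| = 13, so φ is a bijection on edges as well as vertices. Hence G1 ≅ G2.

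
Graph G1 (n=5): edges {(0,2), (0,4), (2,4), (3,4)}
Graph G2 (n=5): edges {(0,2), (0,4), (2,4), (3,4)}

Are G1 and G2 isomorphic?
Yes, isomorphic

The graphs are isomorphic.
One valid mapping φ: V(G1) → V(G2): 0→2, 1→1, 2→0, 3→3, 4→4

Verify φ preserves adjacency — for each edge of G1, its image is an edge of G2:
  (0,2) → (φ(0),φ(2)) = (0,2) ∈ E(G2) ✓
  (0,4) → (φ(0),φ(4)) = (2,4) ∈ E(G2) ✓
  (2,4) → (φ(2),φ(4)) = (0,4) ∈ E(G2) ✓
  (3,4) → (φ(3),φ(4)) = (3,4) ∈ E(G2) ✓
All 4 edges of G1 map to edges of G2, and |E(G1)| = |E(G2)| = 4, so φ is a bijection on edges as well as vertices. Hence G1 ≅ G2.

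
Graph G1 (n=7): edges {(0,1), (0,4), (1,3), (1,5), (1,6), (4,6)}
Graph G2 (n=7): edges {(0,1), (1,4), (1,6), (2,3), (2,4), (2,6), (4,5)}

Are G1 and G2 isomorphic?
No, not isomorphic

The graphs are NOT isomorphic.

Degrees in G1: deg(0)=2, deg(1)=4, deg(2)=0, deg(3)=1, deg(4)=2, deg(5)=1, deg(6)=2.
Sorted degree sequence of G1: [4, 2, 2, 2, 1, 1, 0].
Degrees in G2: deg(0)=1, deg(1)=3, deg(2)=3, deg(3)=1, deg(4)=3, deg(5)=1, deg(6)=2.
Sorted degree sequence of G2: [3, 3, 3, 2, 1, 1, 1].
The (sorted) degree sequence is an isomorphism invariant, so since G1 and G2 have different degree sequences they cannot be isomorphic.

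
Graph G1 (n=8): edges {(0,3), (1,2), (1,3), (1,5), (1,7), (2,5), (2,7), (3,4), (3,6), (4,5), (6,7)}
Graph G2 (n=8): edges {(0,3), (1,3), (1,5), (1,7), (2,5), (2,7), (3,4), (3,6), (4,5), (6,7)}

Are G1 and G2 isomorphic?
No, not isomorphic

The graphs are NOT isomorphic.

Counting edges: G1 has 11 edge(s); G2 has 10 edge(s).
Edge count is an isomorphism invariant (a bijection on vertices induces a bijection on edges), so differing edge counts rule out isomorphism.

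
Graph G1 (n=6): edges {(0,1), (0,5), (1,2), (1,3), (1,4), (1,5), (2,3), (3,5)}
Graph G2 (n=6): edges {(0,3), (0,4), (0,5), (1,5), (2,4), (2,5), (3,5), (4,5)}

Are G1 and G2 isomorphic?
Yes, isomorphic

The graphs are isomorphic.
One valid mapping φ: V(G1) → V(G2): 0→3, 1→5, 2→2, 3→4, 4→1, 5→0

Verify φ preserves adjacency — for each edge of G1, its image is an edge of G2:
  (0,1) → (φ(0),φ(1)) = (3,5) ∈ E(G2) ✓
  (0,5) → (φ(0),φ(5)) = (0,3) ∈ E(G2) ✓
  (1,2) → (φ(1),φ(2)) = (2,5) ∈ E(G2) ✓
  (1,3) → (φ(1),φ(3)) = (4,5) ∈ E(G2) ✓
  (1,4) → (φ(1),φ(4)) = (1,5) ∈ E(G2) ✓
  (1,5) → (φ(1),φ(5)) = (0,5) ∈ E(G2) ✓
  (2,3) → (φ(2),φ(3)) = (2,4) ∈ E(G2) ✓
  (3,5) → (φ(3),φ(5)) = (0,4) ∈ E(G2) ✓
All 8 edges of G1 map to edges of G2, and |E(G1)| = |E(G2)| = 8, so φ is a bijection on edges as well as vertices. Hence G1 ≅ G2.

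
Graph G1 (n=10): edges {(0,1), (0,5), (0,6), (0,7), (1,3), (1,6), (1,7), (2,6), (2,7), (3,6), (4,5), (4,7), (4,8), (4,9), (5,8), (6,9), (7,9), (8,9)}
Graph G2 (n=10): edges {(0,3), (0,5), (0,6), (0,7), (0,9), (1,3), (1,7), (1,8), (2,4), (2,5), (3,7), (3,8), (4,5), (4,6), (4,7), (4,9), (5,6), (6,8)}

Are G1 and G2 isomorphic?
Yes, isomorphic

The graphs are isomorphic.
One valid mapping φ: V(G1) → V(G2): 0→6, 1→5, 2→9, 3→2, 4→3, 5→8, 6→4, 7→0, 8→1, 9→7

Verify φ preserves adjacency — for each edge of G1, its image is an edge of G2:
  (0,1) → (φ(0),φ(1)) = (5,6) ∈ E(G2) ✓
  (0,5) → (φ(0),φ(5)) = (6,8) ∈ E(G2) ✓
  (0,6) → (φ(0),φ(6)) = (4,6) ∈ E(G2) ✓
  (0,7) → (φ(0),φ(7)) = (0,6) ∈ E(G2) ✓
  (1,3) → (φ(1),φ(3)) = (2,5) ∈ E(G2) ✓
  (1,6) → (φ(1),φ(6)) = (4,5) ∈ E(G2) ✓
  (1,7) → (φ(1),φ(7)) = (0,5) ∈ E(G2) ✓
  (2,6) → (φ(2),φ(6)) = (4,9) ∈ E(G2) ✓
  (2,7) → (φ(2),φ(7)) = (0,9) ∈ E(G2) ✓
  (3,6) → (φ(3),φ(6)) = (2,4) ∈ E(G2) ✓
  (4,5) → (φ(4),φ(5)) = (3,8) ∈ E(G2) ✓
  (4,7) → (φ(4),φ(7)) = (0,3) ∈ E(G2) ✓
  (4,8) → (φ(4),φ(8)) = (1,3) ∈ E(G2) ✓
  (4,9) → (φ(4),φ(9)) = (3,7) ∈ E(G2) ✓
  (5,8) → (φ(5),φ(8)) = (1,8) ∈ E(G2) ✓
  (6,9) → (φ(6),φ(9)) = (4,7) ∈ E(G2) ✓
  (7,9) → (φ(7),φ(9)) = (0,7) ∈ E(G2) ✓
  (8,9) → (φ(8),φ(9)) = (1,7) ∈ E(G2) ✓
All 18 edges of G1 map to edges of G2, and |E(G1)| = |E(G2)| = 18, so φ is a bijection on edges as well as vertices. Hence G1 ≅ G2.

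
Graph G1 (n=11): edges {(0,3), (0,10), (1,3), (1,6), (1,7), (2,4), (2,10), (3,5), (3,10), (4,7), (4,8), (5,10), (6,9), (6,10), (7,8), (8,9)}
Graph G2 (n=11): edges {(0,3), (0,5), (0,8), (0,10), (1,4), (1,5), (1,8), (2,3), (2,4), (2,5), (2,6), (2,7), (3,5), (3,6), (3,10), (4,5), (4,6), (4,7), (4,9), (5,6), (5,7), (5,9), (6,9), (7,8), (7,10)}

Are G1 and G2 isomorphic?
No, not isomorphic

The graphs are NOT isomorphic.

Degrees in G1: deg(0)=2, deg(1)=3, deg(2)=2, deg(3)=4, deg(4)=3, deg(5)=2, deg(6)=3, deg(7)=3, deg(8)=3, deg(9)=2, deg(10)=5.
Sorted degree sequence of G1: [5, 4, 3, 3, 3, 3, 3, 2, 2, 2, 2].
Degrees in G2: deg(0)=4, deg(1)=3, deg(2)=5, deg(3)=5, deg(4)=6, deg(5)=8, deg(6)=5, deg(7)=5, deg(8)=3, deg(9)=3, deg(10)=3.
Sorted degree sequence of G2: [8, 6, 5, 5, 5, 5, 4, 3, 3, 3, 3].
The (sorted) degree sequence is an isomorphism invariant, so since G1 and G2 have different degree sequences they cannot be isomorphic.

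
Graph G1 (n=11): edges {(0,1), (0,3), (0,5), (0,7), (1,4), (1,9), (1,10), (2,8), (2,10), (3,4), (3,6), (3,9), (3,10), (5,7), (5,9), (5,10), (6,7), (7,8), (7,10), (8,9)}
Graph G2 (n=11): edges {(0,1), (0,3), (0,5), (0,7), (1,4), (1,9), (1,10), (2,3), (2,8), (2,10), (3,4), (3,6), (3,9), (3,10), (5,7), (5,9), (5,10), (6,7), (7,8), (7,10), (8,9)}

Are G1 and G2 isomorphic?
No, not isomorphic

The graphs are NOT isomorphic.

Counting edges: G1 has 20 edge(s); G2 has 21 edge(s).
Edge count is an isomorphism invariant (a bijection on vertices induces a bijection on edges), so differing edge counts rule out isomorphism.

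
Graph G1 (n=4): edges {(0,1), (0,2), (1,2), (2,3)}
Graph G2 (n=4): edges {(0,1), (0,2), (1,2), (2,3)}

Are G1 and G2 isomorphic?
Yes, isomorphic

The graphs are isomorphic.
One valid mapping φ: V(G1) → V(G2): 0→1, 1→0, 2→2, 3→3

Verify φ preserves adjacency — for each edge of G1, its image is an edge of G2:
  (0,1) → (φ(0),φ(1)) = (0,1) ∈ E(G2) ✓
  (0,2) → (φ(0),φ(2)) = (1,2) ∈ E(G2) ✓
  (1,2) → (φ(1),φ(2)) = (0,2) ∈ E(G2) ✓
  (2,3) → (φ(2),φ(3)) = (2,3) ∈ E(G2) ✓
All 4 edges of G1 map to edges of G2, and |E(G1)| = |E(G2)| = 4, so φ is a bijection on edges as well as vertices. Hence G1 ≅ G2.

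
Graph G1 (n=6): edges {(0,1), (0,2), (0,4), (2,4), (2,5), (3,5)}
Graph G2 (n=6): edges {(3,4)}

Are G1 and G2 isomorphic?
No, not isomorphic

The graphs are NOT isomorphic.

Connected components of G1: 1 component(s) with vertex sets [[0, 1, 2, 3, 4, 5]], sizes [6].
Connected components of G2: 5 component(s) with vertex sets [[0], [1], [2], [5], [3, 4]], sizes [1, 1, 1, 1, 2].
The number of connected components (and the multiset of component sizes) is an isomorphism invariant — an isomorphism maps each component of G1 bijectively onto a component of G2. Since G1 has 1 component(s) and G2 has 5, they cannot be isomorphic.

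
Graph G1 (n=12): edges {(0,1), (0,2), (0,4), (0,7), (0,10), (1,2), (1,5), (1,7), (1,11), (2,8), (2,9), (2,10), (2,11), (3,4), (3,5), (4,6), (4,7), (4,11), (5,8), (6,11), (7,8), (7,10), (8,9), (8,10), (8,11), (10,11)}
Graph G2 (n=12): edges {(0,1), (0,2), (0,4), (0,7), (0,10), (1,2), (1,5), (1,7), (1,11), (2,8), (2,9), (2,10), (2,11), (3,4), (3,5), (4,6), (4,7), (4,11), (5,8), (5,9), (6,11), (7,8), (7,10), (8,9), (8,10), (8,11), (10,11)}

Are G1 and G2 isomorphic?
No, not isomorphic

The graphs are NOT isomorphic.

Counting edges: G1 has 26 edge(s); G2 has 27 edge(s).
Edge count is an isomorphism invariant (a bijection on vertices induces a bijection on edges), so differing edge counts rule out isomorphism.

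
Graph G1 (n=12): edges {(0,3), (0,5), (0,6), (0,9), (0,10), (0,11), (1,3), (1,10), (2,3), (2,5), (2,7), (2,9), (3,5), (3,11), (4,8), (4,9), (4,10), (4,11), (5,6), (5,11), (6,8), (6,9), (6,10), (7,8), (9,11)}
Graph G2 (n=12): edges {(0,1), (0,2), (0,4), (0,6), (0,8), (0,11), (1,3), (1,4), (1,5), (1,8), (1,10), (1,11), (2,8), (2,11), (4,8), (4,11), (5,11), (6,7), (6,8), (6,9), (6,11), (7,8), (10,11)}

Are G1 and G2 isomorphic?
No, not isomorphic

The graphs are NOT isomorphic.

Counting triangles (3-cliques): G1 has 10, G2 has 14.
Triangle count is an isomorphism invariant, so differing triangle counts rule out isomorphism.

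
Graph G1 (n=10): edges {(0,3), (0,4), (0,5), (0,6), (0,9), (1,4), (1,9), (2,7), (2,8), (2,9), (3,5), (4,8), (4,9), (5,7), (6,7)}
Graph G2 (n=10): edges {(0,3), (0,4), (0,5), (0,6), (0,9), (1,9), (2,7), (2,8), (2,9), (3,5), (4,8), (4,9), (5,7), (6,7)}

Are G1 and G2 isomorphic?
No, not isomorphic

The graphs are NOT isomorphic.

Counting edges: G1 has 15 edge(s); G2 has 14 edge(s).
Edge count is an isomorphism invariant (a bijection on vertices induces a bijection on edges), so differing edge counts rule out isomorphism.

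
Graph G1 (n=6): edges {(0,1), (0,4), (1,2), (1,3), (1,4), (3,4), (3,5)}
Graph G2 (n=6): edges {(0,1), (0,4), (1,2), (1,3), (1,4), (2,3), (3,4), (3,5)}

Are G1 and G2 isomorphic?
No, not isomorphic

The graphs are NOT isomorphic.

Counting edges: G1 has 7 edge(s); G2 has 8 edge(s).
Edge count is an isomorphism invariant (a bijection on vertices induces a bijection on edges), so differing edge counts rule out isomorphism.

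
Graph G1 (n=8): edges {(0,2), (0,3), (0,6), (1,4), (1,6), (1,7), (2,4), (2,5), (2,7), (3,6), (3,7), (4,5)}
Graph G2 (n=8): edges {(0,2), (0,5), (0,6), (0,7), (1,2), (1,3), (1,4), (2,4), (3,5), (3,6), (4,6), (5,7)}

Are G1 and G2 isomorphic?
Yes, isomorphic

The graphs are isomorphic.
One valid mapping φ: V(G1) → V(G2): 0→2, 1→3, 2→0, 3→4, 4→5, 5→7, 6→1, 7→6

Verify φ preserves adjacency — for each edge of G1, its image is an edge of G2:
  (0,2) → (φ(0),φ(2)) = (0,2) ∈ E(G2) ✓
  (0,3) → (φ(0),φ(3)) = (2,4) ∈ E(G2) ✓
  (0,6) → (φ(0),φ(6)) = (1,2) ∈ E(G2) ✓
  (1,4) → (φ(1),φ(4)) = (3,5) ∈ E(G2) ✓
  (1,6) → (φ(1),φ(6)) = (1,3) ∈ E(G2) ✓
  (1,7) → (φ(1),φ(7)) = (3,6) ∈ E(G2) ✓
  (2,4) → (φ(2),φ(4)) = (0,5) ∈ E(G2) ✓
  (2,5) → (φ(2),φ(5)) = (0,7) ∈ E(G2) ✓
  (2,7) → (φ(2),φ(7)) = (0,6) ∈ E(G2) ✓
  (3,6) → (φ(3),φ(6)) = (1,4) ∈ E(G2) ✓
  (3,7) → (φ(3),φ(7)) = (4,6) ∈ E(G2) ✓
  (4,5) → (φ(4),φ(5)) = (5,7) ∈ E(G2) ✓
All 12 edges of G1 map to edges of G2, and |E(G1)| = |E(G2)| = 12, so φ is a bijection on edges as well as vertices. Hence G1 ≅ G2.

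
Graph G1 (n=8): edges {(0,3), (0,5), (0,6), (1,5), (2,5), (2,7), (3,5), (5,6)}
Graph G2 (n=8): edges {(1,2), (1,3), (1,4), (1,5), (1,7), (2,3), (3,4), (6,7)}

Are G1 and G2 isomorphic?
Yes, isomorphic

The graphs are isomorphic.
One valid mapping φ: V(G1) → V(G2): 0→3, 1→5, 2→7, 3→4, 4→0, 5→1, 6→2, 7→6

Verify φ preserves adjacency — for each edge of G1, its image is an edge of G2:
  (0,3) → (φ(0),φ(3)) = (3,4) ∈ E(G2) ✓
  (0,5) → (φ(0),φ(5)) = (1,3) ∈ E(G2) ✓
  (0,6) → (φ(0),φ(6)) = (2,3) ∈ E(G2) ✓
  (1,5) → (φ(1),φ(5)) = (1,5) ∈ E(G2) ✓
  (2,5) → (φ(2),φ(5)) = (1,7) ∈ E(G2) ✓
  (2,7) → (φ(2),φ(7)) = (6,7) ∈ E(G2) ✓
  (3,5) → (φ(3),φ(5)) = (1,4) ∈ E(G2) ✓
  (5,6) → (φ(5),φ(6)) = (1,2) ∈ E(G2) ✓
All 8 edges of G1 map to edges of G2, and |E(G1)| = |E(G2)| = 8, so φ is a bijection on edges as well as vertices. Hence G1 ≅ G2.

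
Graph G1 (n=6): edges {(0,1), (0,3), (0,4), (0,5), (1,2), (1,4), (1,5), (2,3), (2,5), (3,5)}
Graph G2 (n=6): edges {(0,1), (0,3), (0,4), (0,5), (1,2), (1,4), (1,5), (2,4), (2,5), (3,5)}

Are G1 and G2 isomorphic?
Yes, isomorphic

The graphs are isomorphic.
One valid mapping φ: V(G1) → V(G2): 0→0, 1→5, 2→2, 3→4, 4→3, 5→1

Verify φ preserves adjacency — for each edge of G1, its image is an edge of G2:
  (0,1) → (φ(0),φ(1)) = (0,5) ∈ E(G2) ✓
  (0,3) → (φ(0),φ(3)) = (0,4) ∈ E(G2) ✓
  (0,4) → (φ(0),φ(4)) = (0,3) ∈ E(G2) ✓
  (0,5) → (φ(0),φ(5)) = (0,1) ∈ E(G2) ✓
  (1,2) → (φ(1),φ(2)) = (2,5) ∈ E(G2) ✓
  (1,4) → (φ(1),φ(4)) = (3,5) ∈ E(G2) ✓
  (1,5) → (φ(1),φ(5)) = (1,5) ∈ E(G2) ✓
  (2,3) → (φ(2),φ(3)) = (2,4) ∈ E(G2) ✓
  (2,5) → (φ(2),φ(5)) = (1,2) ∈ E(G2) ✓
  (3,5) → (φ(3),φ(5)) = (1,4) ∈ E(G2) ✓
All 10 edges of G1 map to edges of G2, and |E(G1)| = |E(G2)| = 10, so φ is a bijection on edges as well as vertices. Hence G1 ≅ G2.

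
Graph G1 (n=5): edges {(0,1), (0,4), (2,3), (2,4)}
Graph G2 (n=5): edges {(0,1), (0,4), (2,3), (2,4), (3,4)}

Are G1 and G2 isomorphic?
No, not isomorphic

The graphs are NOT isomorphic.

Counting edges: G1 has 4 edge(s); G2 has 5 edge(s).
Edge count is an isomorphism invariant (a bijection on vertices induces a bijection on edges), so differing edge counts rule out isomorphism.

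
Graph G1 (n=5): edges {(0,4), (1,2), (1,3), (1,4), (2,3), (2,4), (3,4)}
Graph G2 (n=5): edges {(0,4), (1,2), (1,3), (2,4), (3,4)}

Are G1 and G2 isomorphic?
No, not isomorphic

The graphs are NOT isomorphic.

Counting edges: G1 has 7 edge(s); G2 has 5 edge(s).
Edge count is an isomorphism invariant (a bijection on vertices induces a bijection on edges), so differing edge counts rule out isomorphism.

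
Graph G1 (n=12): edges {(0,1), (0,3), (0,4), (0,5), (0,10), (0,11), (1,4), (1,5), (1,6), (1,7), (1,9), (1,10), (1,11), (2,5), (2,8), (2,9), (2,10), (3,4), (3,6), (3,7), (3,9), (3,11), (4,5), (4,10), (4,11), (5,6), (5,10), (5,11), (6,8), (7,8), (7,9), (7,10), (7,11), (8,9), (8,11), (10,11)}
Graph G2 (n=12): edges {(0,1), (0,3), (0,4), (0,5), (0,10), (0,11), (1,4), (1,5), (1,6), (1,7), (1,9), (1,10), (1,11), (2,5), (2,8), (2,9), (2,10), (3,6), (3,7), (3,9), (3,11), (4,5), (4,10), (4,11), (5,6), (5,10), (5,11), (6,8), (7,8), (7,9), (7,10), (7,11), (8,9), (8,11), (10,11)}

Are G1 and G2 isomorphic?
No, not isomorphic

The graphs are NOT isomorphic.

Counting edges: G1 has 36 edge(s); G2 has 35 edge(s).
Edge count is an isomorphism invariant (a bijection on vertices induces a bijection on edges), so differing edge counts rule out isomorphism.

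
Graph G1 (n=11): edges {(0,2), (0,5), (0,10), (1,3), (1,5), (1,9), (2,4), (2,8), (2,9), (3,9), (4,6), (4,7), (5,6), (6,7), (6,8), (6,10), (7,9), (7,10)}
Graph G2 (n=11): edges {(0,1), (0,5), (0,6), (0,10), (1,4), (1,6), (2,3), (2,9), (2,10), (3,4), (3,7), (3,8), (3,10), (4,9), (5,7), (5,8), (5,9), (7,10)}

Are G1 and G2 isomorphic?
Yes, isomorphic

The graphs are isomorphic.
One valid mapping φ: V(G1) → V(G2): 0→9, 1→1, 2→5, 3→6, 4→7, 5→4, 6→3, 7→10, 8→8, 9→0, 10→2

Verify φ preserves adjacency — for each edge of G1, its image is an edge of G2:
  (0,2) → (φ(0),φ(2)) = (5,9) ∈ E(G2) ✓
  (0,5) → (φ(0),φ(5)) = (4,9) ∈ E(G2) ✓
  (0,10) → (φ(0),φ(10)) = (2,9) ∈ E(G2) ✓
  (1,3) → (φ(1),φ(3)) = (1,6) ∈ E(G2) ✓
  (1,5) → (φ(1),φ(5)) = (1,4) ∈ E(G2) ✓
  (1,9) → (φ(1),φ(9)) = (0,1) ∈ E(G2) ✓
  (2,4) → (φ(2),φ(4)) = (5,7) ∈ E(G2) ✓
  (2,8) → (φ(2),φ(8)) = (5,8) ∈ E(G2) ✓
  (2,9) → (φ(2),φ(9)) = (0,5) ∈ E(G2) ✓
  (3,9) → (φ(3),φ(9)) = (0,6) ∈ E(G2) ✓
  (4,6) → (φ(4),φ(6)) = (3,7) ∈ E(G2) ✓
  (4,7) → (φ(4),φ(7)) = (7,10) ∈ E(G2) ✓
  (5,6) → (φ(5),φ(6)) = (3,4) ∈ E(G2) ✓
  (6,7) → (φ(6),φ(7)) = (3,10) ∈ E(G2) ✓
  (6,8) → (φ(6),φ(8)) = (3,8) ∈ E(G2) ✓
  (6,10) → (φ(6),φ(10)) = (2,3) ∈ E(G2) ✓
  (7,9) → (φ(7),φ(9)) = (0,10) ∈ E(G2) ✓
  (7,10) → (φ(7),φ(10)) = (2,10) ∈ E(G2) ✓
All 18 edges of G1 map to edges of G2, and |E(G1)| = |E(G2)| = 18, so φ is a bijection on edges as well as vertices. Hence G1 ≅ G2.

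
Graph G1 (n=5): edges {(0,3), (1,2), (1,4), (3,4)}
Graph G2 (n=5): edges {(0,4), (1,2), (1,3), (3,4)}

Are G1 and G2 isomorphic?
Yes, isomorphic

The graphs are isomorphic.
One valid mapping φ: V(G1) → V(G2): 0→2, 1→4, 2→0, 3→1, 4→3

Verify φ preserves adjacency — for each edge of G1, its image is an edge of G2:
  (0,3) → (φ(0),φ(3)) = (1,2) ∈ E(G2) ✓
  (1,2) → (φ(1),φ(2)) = (0,4) ∈ E(G2) ✓
  (1,4) → (φ(1),φ(4)) = (3,4) ∈ E(G2) ✓
  (3,4) → (φ(3),φ(4)) = (1,3) ∈ E(G2) ✓
All 4 edges of G1 map to edges of G2, and |E(G1)| = |E(G2)| = 4, so φ is a bijection on edges as well as vertices. Hence G1 ≅ G2.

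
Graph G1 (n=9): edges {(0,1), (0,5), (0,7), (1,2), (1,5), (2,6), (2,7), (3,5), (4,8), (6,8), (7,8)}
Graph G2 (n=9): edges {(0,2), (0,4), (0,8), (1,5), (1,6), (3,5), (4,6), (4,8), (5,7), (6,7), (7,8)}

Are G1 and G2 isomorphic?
Yes, isomorphic

The graphs are isomorphic.
One valid mapping φ: V(G1) → V(G2): 0→8, 1→4, 2→6, 3→2, 4→3, 5→0, 6→1, 7→7, 8→5

Verify φ preserves adjacency — for each edge of G1, its image is an edge of G2:
  (0,1) → (φ(0),φ(1)) = (4,8) ∈ E(G2) ✓
  (0,5) → (φ(0),φ(5)) = (0,8) ∈ E(G2) ✓
  (0,7) → (φ(0),φ(7)) = (7,8) ∈ E(G2) ✓
  (1,2) → (φ(1),φ(2)) = (4,6) ∈ E(G2) ✓
  (1,5) → (φ(1),φ(5)) = (0,4) ∈ E(G2) ✓
  (2,6) → (φ(2),φ(6)) = (1,6) ∈ E(G2) ✓
  (2,7) → (φ(2),φ(7)) = (6,7) ∈ E(G2) ✓
  (3,5) → (φ(3),φ(5)) = (0,2) ∈ E(G2) ✓
  (4,8) → (φ(4),φ(8)) = (3,5) ∈ E(G2) ✓
  (6,8) → (φ(6),φ(8)) = (1,5) ∈ E(G2) ✓
  (7,8) → (φ(7),φ(8)) = (5,7) ∈ E(G2) ✓
All 11 edges of G1 map to edges of G2, and |E(G1)| = |E(G2)| = 11, so φ is a bijection on edges as well as vertices. Hence G1 ≅ G2.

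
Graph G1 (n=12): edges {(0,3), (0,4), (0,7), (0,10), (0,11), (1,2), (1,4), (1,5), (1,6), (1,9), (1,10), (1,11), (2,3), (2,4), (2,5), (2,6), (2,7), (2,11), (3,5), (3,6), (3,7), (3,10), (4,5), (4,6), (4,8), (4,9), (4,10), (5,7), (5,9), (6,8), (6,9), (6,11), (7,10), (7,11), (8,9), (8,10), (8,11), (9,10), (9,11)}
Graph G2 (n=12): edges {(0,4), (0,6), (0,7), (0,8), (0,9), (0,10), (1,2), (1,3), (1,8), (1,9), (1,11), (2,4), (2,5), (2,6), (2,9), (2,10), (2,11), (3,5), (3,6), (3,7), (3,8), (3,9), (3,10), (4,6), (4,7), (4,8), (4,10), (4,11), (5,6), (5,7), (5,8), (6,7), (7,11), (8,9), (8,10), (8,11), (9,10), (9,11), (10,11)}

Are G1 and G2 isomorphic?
Yes, isomorphic

The graphs are isomorphic.
One valid mapping φ: V(G1) → V(G2): 0→5, 1→10, 2→4, 3→7, 4→8, 5→0, 6→11, 7→6, 8→1, 9→9, 10→3, 11→2

Verify φ preserves adjacency — for each edge of G1, its image is an edge of G2:
  (0,3) → (φ(0),φ(3)) = (5,7) ∈ E(G2) ✓
  (0,4) → (φ(0),φ(4)) = (5,8) ∈ E(G2) ✓
  (0,7) → (φ(0),φ(7)) = (5,6) ∈ E(G2) ✓
  (0,10) → (φ(0),φ(10)) = (3,5) ∈ E(G2) ✓
  (0,11) → (φ(0),φ(11)) = (2,5) ∈ E(G2) ✓
  (1,2) → (φ(1),φ(2)) = (4,10) ∈ E(G2) ✓
  (1,4) → (φ(1),φ(4)) = (8,10) ∈ E(G2) ✓
  (1,5) → (φ(1),φ(5)) = (0,10) ∈ E(G2) ✓
  (1,6) → (φ(1),φ(6)) = (10,11) ∈ E(G2) ✓
  (1,9) → (φ(1),φ(9)) = (9,10) ∈ E(G2) ✓
  (1,10) → (φ(1),φ(10)) = (3,10) ∈ E(G2) ✓
  (1,11) → (φ(1),φ(11)) = (2,10) ∈ E(G2) ✓
  (2,3) → (φ(2),φ(3)) = (4,7) ∈ E(G2) ✓
  (2,4) → (φ(2),φ(4)) = (4,8) ∈ E(G2) ✓
  (2,5) → (φ(2),φ(5)) = (0,4) ∈ E(G2) ✓
  (2,6) → (φ(2),φ(6)) = (4,11) ∈ E(G2) ✓
  (2,7) → (φ(2),φ(7)) = (4,6) ∈ E(G2) ✓
  (2,11) → (φ(2),φ(11)) = (2,4) ∈ E(G2) ✓
  (3,5) → (φ(3),φ(5)) = (0,7) ∈ E(G2) ✓
  (3,6) → (φ(3),φ(6)) = (7,11) ∈ E(G2) ✓
  (3,7) → (φ(3),φ(7)) = (6,7) ∈ E(G2) ✓
  (3,10) → (φ(3),φ(10)) = (3,7) ∈ E(G2) ✓
  (4,5) → (φ(4),φ(5)) = (0,8) ∈ E(G2) ✓
  (4,6) → (φ(4),φ(6)) = (8,11) ∈ E(G2) ✓
  (4,8) → (φ(4),φ(8)) = (1,8) ∈ E(G2) ✓
  (4,9) → (φ(4),φ(9)) = (8,9) ∈ E(G2) ✓
  (4,10) → (φ(4),φ(10)) = (3,8) ∈ E(G2) ✓
  (5,7) → (φ(5),φ(7)) = (0,6) ∈ E(G2) ✓
  (5,9) → (φ(5),φ(9)) = (0,9) ∈ E(G2) ✓
  (6,8) → (φ(6),φ(8)) = (1,11) ∈ E(G2) ✓
  (6,9) → (φ(6),φ(9)) = (9,11) ∈ E(G2) ✓
  (6,11) → (φ(6),φ(11)) = (2,11) ∈ E(G2) ✓
  (7,10) → (φ(7),φ(10)) = (3,6) ∈ E(G2) ✓
  (7,11) → (φ(7),φ(11)) = (2,6) ∈ E(G2) ✓
  (8,9) → (φ(8),φ(9)) = (1,9) ∈ E(G2) ✓
  (8,10) → (φ(8),φ(10)) = (1,3) ∈ E(G2) ✓
  (8,11) → (φ(8),φ(11)) = (1,2) ∈ E(G2) ✓
  (9,10) → (φ(9),φ(10)) = (3,9) ∈ E(G2) ✓
  (9,11) → (φ(9),φ(11)) = (2,9) ∈ E(G2) ✓
All 39 edges of G1 map to edges of G2, and |E(G1)| = |E(G2)| = 39, so φ is a bijection on edges as well as vertices. Hence G1 ≅ G2.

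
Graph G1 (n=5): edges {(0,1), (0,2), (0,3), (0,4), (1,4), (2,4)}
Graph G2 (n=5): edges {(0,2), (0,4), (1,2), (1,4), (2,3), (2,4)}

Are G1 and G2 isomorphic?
Yes, isomorphic

The graphs are isomorphic.
One valid mapping φ: V(G1) → V(G2): 0→2, 1→1, 2→0, 3→3, 4→4

Verify φ preserves adjacency — for each edge of G1, its image is an edge of G2:
  (0,1) → (φ(0),φ(1)) = (1,2) ∈ E(G2) ✓
  (0,2) → (φ(0),φ(2)) = (0,2) ∈ E(G2) ✓
  (0,3) → (φ(0),φ(3)) = (2,3) ∈ E(G2) ✓
  (0,4) → (φ(0),φ(4)) = (2,4) ∈ E(G2) ✓
  (1,4) → (φ(1),φ(4)) = (1,4) ∈ E(G2) ✓
  (2,4) → (φ(2),φ(4)) = (0,4) ∈ E(G2) ✓
All 6 edges of G1 map to edges of G2, and |E(G1)| = |E(G2)| = 6, so φ is a bijection on edges as well as vertices. Hence G1 ≅ G2.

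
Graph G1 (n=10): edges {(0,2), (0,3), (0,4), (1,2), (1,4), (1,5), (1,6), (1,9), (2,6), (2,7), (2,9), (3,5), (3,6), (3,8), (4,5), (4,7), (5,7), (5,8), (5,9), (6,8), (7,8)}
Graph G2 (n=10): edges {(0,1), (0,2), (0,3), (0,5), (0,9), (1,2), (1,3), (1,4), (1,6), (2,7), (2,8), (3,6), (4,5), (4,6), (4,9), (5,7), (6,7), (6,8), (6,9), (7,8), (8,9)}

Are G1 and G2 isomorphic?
Yes, isomorphic

The graphs are isomorphic.
One valid mapping φ: V(G1) → V(G2): 0→5, 1→1, 2→0, 3→7, 4→4, 5→6, 6→2, 7→9, 8→8, 9→3

Verify φ preserves adjacency — for each edge of G1, its image is an edge of G2:
  (0,2) → (φ(0),φ(2)) = (0,5) ∈ E(G2) ✓
  (0,3) → (φ(0),φ(3)) = (5,7) ∈ E(G2) ✓
  (0,4) → (φ(0),φ(4)) = (4,5) ∈ E(G2) ✓
  (1,2) → (φ(1),φ(2)) = (0,1) ∈ E(G2) ✓
  (1,4) → (φ(1),φ(4)) = (1,4) ∈ E(G2) ✓
  (1,5) → (φ(1),φ(5)) = (1,6) ∈ E(G2) ✓
  (1,6) → (φ(1),φ(6)) = (1,2) ∈ E(G2) ✓
  (1,9) → (φ(1),φ(9)) = (1,3) ∈ E(G2) ✓
  (2,6) → (φ(2),φ(6)) = (0,2) ∈ E(G2) ✓
  (2,7) → (φ(2),φ(7)) = (0,9) ∈ E(G2) ✓
  (2,9) → (φ(2),φ(9)) = (0,3) ∈ E(G2) ✓
  (3,5) → (φ(3),φ(5)) = (6,7) ∈ E(G2) ✓
  (3,6) → (φ(3),φ(6)) = (2,7) ∈ E(G2) ✓
  (3,8) → (φ(3),φ(8)) = (7,8) ∈ E(G2) ✓
  (4,5) → (φ(4),φ(5)) = (4,6) ∈ E(G2) ✓
  (4,7) → (φ(4),φ(7)) = (4,9) ∈ E(G2) ✓
  (5,7) → (φ(5),φ(7)) = (6,9) ∈ E(G2) ✓
  (5,8) → (φ(5),φ(8)) = (6,8) ∈ E(G2) ✓
  (5,9) → (φ(5),φ(9)) = (3,6) ∈ E(G2) ✓
  (6,8) → (φ(6),φ(8)) = (2,8) ∈ E(G2) ✓
  (7,8) → (φ(7),φ(8)) = (8,9) ∈ E(G2) ✓
All 21 edges of G1 map to edges of G2, and |E(G1)| = |E(G2)| = 21, so φ is a bijection on edges as well as vertices. Hence G1 ≅ G2.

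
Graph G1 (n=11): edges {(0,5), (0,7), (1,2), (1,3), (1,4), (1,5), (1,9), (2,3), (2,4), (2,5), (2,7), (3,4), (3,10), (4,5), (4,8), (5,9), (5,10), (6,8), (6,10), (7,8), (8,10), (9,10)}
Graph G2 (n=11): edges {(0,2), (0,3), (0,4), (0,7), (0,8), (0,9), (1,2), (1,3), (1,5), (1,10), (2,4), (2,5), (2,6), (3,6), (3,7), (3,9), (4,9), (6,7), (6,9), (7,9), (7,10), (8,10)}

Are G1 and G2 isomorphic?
Yes, isomorphic

The graphs are isomorphic.
One valid mapping φ: V(G1) → V(G2): 0→8, 1→9, 2→7, 3→6, 4→3, 5→0, 6→5, 7→10, 8→1, 9→4, 10→2

Verify φ preserves adjacency — for each edge of G1, its image is an edge of G2:
  (0,5) → (φ(0),φ(5)) = (0,8) ∈ E(G2) ✓
  (0,7) → (φ(0),φ(7)) = (8,10) ∈ E(G2) ✓
  (1,2) → (φ(1),φ(2)) = (7,9) ∈ E(G2) ✓
  (1,3) → (φ(1),φ(3)) = (6,9) ∈ E(G2) ✓
  (1,4) → (φ(1),φ(4)) = (3,9) ∈ E(G2) ✓
  (1,5) → (φ(1),φ(5)) = (0,9) ∈ E(G2) ✓
  (1,9) → (φ(1),φ(9)) = (4,9) ∈ E(G2) ✓
  (2,3) → (φ(2),φ(3)) = (6,7) ∈ E(G2) ✓
  (2,4) → (φ(2),φ(4)) = (3,7) ∈ E(G2) ✓
  (2,5) → (φ(2),φ(5)) = (0,7) ∈ E(G2) ✓
  (2,7) → (φ(2),φ(7)) = (7,10) ∈ E(G2) ✓
  (3,4) → (φ(3),φ(4)) = (3,6) ∈ E(G2) ✓
  (3,10) → (φ(3),φ(10)) = (2,6) ∈ E(G2) ✓
  (4,5) → (φ(4),φ(5)) = (0,3) ∈ E(G2) ✓
  (4,8) → (φ(4),φ(8)) = (1,3) ∈ E(G2) ✓
  (5,9) → (φ(5),φ(9)) = (0,4) ∈ E(G2) ✓
  (5,10) → (φ(5),φ(10)) = (0,2) ∈ E(G2) ✓
  (6,8) → (φ(6),φ(8)) = (1,5) ∈ E(G2) ✓
  (6,10) → (φ(6),φ(10)) = (2,5) ∈ E(G2) ✓
  (7,8) → (φ(7),φ(8)) = (1,10) ∈ E(G2) ✓
  (8,10) → (φ(8),φ(10)) = (1,2) ∈ E(G2) ✓
  (9,10) → (φ(9),φ(10)) = (2,4) ∈ E(G2) ✓
All 22 edges of G1 map to edges of G2, and |E(G1)| = |E(G2)| = 22, so φ is a bijection on edges as well as vertices. Hence G1 ≅ G2.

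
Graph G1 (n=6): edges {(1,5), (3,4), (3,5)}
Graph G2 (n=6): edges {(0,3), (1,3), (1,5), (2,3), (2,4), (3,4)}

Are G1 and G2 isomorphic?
No, not isomorphic

The graphs are NOT isomorphic.

Connected components of G1: 3 component(s) with vertex sets [[0], [2], [1, 3, 4, 5]], sizes [1, 1, 4].
Connected components of G2: 1 component(s) with vertex sets [[0, 1, 2, 3, 4, 5]], sizes [6].
The number of connected components (and the multiset of component sizes) is an isomorphism invariant — an isomorphism maps each component of G1 bijectively onto a component of G2. Since G1 has 3 component(s) and G2 has 1, they cannot be isomorphic.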